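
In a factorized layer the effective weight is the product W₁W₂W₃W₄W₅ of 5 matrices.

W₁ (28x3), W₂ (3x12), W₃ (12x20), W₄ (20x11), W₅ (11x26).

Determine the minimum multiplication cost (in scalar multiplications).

4422

Adjacent pairs: W₁W₂ = 28·3·12 = 1008; W₂W₃ = 3·12·20 = 720; W₃W₄ = 12·20·11 = 2640; W₄W₅ = 20·11·26 = 5720.
Length 3: W₁..W₃: k=1: 0+720+28·3·20=2400; k=2: 1008+0+28·12·20=7728 → min 2400 | W₂..W₄: k=2: 0+2640+3·12·11=3036; k=3: 720+0+3·20·11=1380 → min 1380 | W₃..W₅: k=3: 0+5720+12·20·26=11960; k=4: 2640+0+12·11·26=6072 → min 6072.
Length 4: W₁..W₄: k=1: 0+1380+28·3·11=2304; k=2: 1008+2640+28·12·11=7344; k=3: 2400+0+28·20·11=8560 → min 2304 | W₂..W₅: k=2: 0+6072+3·12·26=7008; k=3: 720+5720+3·20·26=8000; k=4: 1380+0+3·11·26=2238 → min 2238.
Length 5: W₁..W₅: k=1: 0+2238+28·3·26=4422; k=2: 1008+6072+28·12·26=15816; k=3: 2400+5720+28·20·26=22680; k=4: 2304+0+28·11·26=10312 → min 4422.
Optimal order: (W₁(((W₂W₃)W₄)W₅)) with cost 4422.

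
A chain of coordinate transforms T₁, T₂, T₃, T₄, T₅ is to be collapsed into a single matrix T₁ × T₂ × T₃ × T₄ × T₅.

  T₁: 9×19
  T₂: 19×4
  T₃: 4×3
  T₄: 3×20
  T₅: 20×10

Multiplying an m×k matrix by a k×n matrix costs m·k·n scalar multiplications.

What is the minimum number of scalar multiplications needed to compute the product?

Adjacent pairs: T₁T₂ = 9·19·4 = 684; T₂T₃ = 19·4·3 = 228; T₃T₄ = 4·3·20 = 240; T₄T₅ = 3·20·10 = 600.
Length 3: T₁..T₃: k=1: 0+228+9·19·3=741; k=2: 684+0+9·4·3=792 → min 741 | T₂..T₄: k=2: 0+240+19·4·20=1760; k=3: 228+0+19·3·20=1368 → min 1368 | T₃..T₅: k=3: 0+600+4·3·10=720; k=4: 240+0+4·20·10=1040 → min 720.
Length 4: T₁..T₄: k=1: 0+1368+9·19·20=4788; k=2: 684+240+9·4·20=1644; k=3: 741+0+9·3·20=1281 → min 1281 | T₂..T₅: k=2: 0+720+19·4·10=1480; k=3: 228+600+19·3·10=1398; k=4: 1368+0+19·20·10=5168 → min 1398.
Length 5: T₁..T₅: k=1: 0+1398+9·19·10=3108; k=2: 684+720+9·4·10=1764; k=3: 741+600+9·3·10=1611; k=4: 1281+0+9·20·10=3081 → min 1611.
Optimal order: ((T₁ × (T₂ × T₃)) × (T₄ × T₅)) with cost 1611.

1611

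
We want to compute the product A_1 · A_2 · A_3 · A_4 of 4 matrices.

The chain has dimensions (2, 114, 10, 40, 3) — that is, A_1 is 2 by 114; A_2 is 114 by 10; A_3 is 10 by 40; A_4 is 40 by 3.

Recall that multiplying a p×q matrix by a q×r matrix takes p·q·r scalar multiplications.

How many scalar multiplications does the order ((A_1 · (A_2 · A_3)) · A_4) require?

(A_2 · A_3): 114×10 by 10×40 → 114×40, cost 114·10·40 = 45600
(A_1 · (A_2 · A_3)): 2×114 by 114×40 → 2×40, cost 2·114·40 = 9120; cumulative 54720
((A_1 · (A_2 · A_3)) · A_4): 2×40 by 40×3 → 2×3, cost 2·40·3 = 240; cumulative 54960
Total: 54960 scalar multiplications.

54960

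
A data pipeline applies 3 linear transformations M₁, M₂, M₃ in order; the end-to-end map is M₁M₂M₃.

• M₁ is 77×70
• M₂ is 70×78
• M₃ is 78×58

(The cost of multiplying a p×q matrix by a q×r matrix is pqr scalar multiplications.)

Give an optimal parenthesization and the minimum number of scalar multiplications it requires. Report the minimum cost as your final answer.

(M₁(M₂M₃)): cost 629300.
((M₁M₂)M₃): cost 768768.
Optimal: (M₁(M₂M₃)) with cost 629300.

629300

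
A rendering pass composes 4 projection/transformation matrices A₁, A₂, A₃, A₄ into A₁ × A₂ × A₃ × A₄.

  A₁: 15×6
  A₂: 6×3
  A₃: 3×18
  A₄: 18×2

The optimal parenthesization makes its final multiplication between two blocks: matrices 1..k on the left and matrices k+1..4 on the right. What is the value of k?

Adjacent pairs: A₁A₂ = 15·6·3 = 270; A₂A₃ = 6·3·18 = 324; A₃A₄ = 3·18·2 = 108.
Length 3: A₁..A₃: k=1: 0+324+15·6·18=1944; k=2: 270+0+15·3·18=1080 → min 1080 | A₂..A₄: k=2: 0+108+6·3·2=144; k=3: 324+0+6·18·2=540 → min 144.
Top-level splits: k=1: (A₁..A₁)·(A₂..A₄) → 0+144+15·6·2 = 324; k=2: (A₁..A₂)·(A₃..A₄) → 270+108+15·3·2 = 468; k=3: (A₁..A₃)·(A₄..A₄) → 1080+0+15·18·2 = 1620.
Best split is after A₁, i.e. k = 1.

1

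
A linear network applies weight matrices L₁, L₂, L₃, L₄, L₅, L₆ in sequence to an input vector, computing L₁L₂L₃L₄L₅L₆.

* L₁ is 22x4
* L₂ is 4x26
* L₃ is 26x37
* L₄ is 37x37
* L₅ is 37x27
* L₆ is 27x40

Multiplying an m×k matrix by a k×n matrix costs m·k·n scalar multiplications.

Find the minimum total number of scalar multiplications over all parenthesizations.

21160

Adjacent pairs: L₁L₂ = 22·4·26 = 2288; L₂L₃ = 4·26·37 = 3848; L₃L₄ = 26·37·37 = 35594; L₄L₅ = 37·37·27 = 36963; L₅L₆ = 37·27·40 = 39960.
Length 3: L₁..L₃: k=1: 0+3848+22·4·37=7104; k=2: 2288+0+22·26·37=23452 → min 7104 | L₂..L₄: k=2: 0+35594+4·26·37=39442; k=3: 3848+0+4·37·37=9324 → min 9324 | L₃..L₅: k=3: 0+36963+26·37·27=62937; k=4: 35594+0+26·37·27=61568 → min 61568 | L₄..L₆: k=4: 0+39960+37·37·40=94720; k=5: 36963+0+37·27·40=76923 → min 76923.
Length 4: L₁..L₄: k=1: 0+9324+22·4·37=12580; k=2: 2288+35594+22·26·37=59046; k=3: 7104+0+22·37·37=37222 → min 12580 | L₂..L₅: k=2: 0+61568+4·26·27=64376; k=3: 3848+36963+4·37·27=44807; k=4: 9324+0+4·37·27=13320 → min 13320 | L₃..L₆: k=3: 0+76923+26·37·40=115403; k=4: 35594+39960+26·37·40=114034; k=5: 61568+0+26·27·40=89648 → min 89648.
Length 5: L₁..L₅: k=1: 0+13320+22·4·27=15696; k=2: 2288+61568+22·26·27=79300; k=3: 7104+36963+22·37·27=66045; k=4: 12580+0+22·37·27=34558 → min 15696 | L₂..L₆: k=2: 0+89648+4·26·40=93808; k=3: 3848+76923+4·37·40=86691; k=4: 9324+39960+4·37·40=55204; k=5: 13320+0+4·27·40=17640 → min 17640.
Length 6: L₁..L₆: k=1: 0+17640+22·4·40=21160; k=2: 2288+89648+22·26·40=114816; k=3: 7104+76923+22·37·40=116587; k=4: 12580+39960+22·37·40=85100; k=5: 15696+0+22·27·40=39456 → min 21160.
Optimal order: (L₁((((L₂L₃)L₄)L₅)L₆)) with cost 21160.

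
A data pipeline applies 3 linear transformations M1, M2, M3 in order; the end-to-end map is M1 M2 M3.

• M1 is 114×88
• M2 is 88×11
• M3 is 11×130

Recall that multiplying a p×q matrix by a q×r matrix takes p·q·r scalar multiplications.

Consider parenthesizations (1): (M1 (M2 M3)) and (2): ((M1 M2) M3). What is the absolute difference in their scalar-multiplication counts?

1156628

Order (1) = (M1 (M2 M3)): (M2 M3): 88×11 by 11×130 → 88×130, cost 88·11·130 = 125840; (M1 (M2 M3)): 114×88 by 88×130 → 114×130, cost 114·88·130 = 1304160; cumulative 1430000. Total 1430000.
Order (2) = ((M1 M2) M3): (M1 M2): 114×88 by 88×11 → 114×11, cost 114·88·11 = 110352; ((M1 M2) M3): 114×11 by 11×130 → 114×130, cost 114·11·130 = 163020; cumulative 273372. Total 273372.
Difference: |1430000 − 273372| = 1156628.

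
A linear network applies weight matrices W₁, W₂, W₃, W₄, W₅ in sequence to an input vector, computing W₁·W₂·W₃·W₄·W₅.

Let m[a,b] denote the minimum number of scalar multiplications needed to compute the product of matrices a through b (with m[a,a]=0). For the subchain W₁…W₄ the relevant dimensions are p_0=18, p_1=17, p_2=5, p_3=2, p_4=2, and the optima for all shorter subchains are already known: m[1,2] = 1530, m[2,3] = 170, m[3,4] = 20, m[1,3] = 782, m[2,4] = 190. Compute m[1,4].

m[1,4] = min over k∈[1,3] of m[1,k]+m[k+1,4]+p_{0}·p_k·p_{4}.
k=1: 0 + 190 + 18·17·2 = 802; k=2: 1530 + 20 + 18·5·2 = 1730; k=3: 782 + 0 + 18·2·2 = 854.
Minimum: 802 at k=1.

802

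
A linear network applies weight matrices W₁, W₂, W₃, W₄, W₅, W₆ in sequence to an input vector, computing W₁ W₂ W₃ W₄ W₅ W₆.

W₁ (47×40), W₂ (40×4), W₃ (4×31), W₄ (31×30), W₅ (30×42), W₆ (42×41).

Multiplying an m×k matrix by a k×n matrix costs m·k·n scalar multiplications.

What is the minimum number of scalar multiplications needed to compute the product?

Adjacent pairs: W₁W₂ = 47·40·4 = 7520; W₂W₃ = 40·4·31 = 4960; W₃W₄ = 4·31·30 = 3720; W₄W₅ = 31·30·42 = 39060; W₅W₆ = 30·42·41 = 51660.
Length 3: W₁..W₃: k=1: 0+4960+47·40·31=63240; k=2: 7520+0+47·4·31=13348 → min 13348 | W₂..W₄: k=2: 0+3720+40·4·30=8520; k=3: 4960+0+40·31·30=42160 → min 8520 | W₃..W₅: k=3: 0+39060+4·31·42=44268; k=4: 3720+0+4·30·42=8760 → min 8760 | W₄..W₆: k=4: 0+51660+31·30·41=89790; k=5: 39060+0+31·42·41=92442 → min 89790.
Length 4: W₁..W₄: k=1: 0+8520+47·40·30=64920; k=2: 7520+3720+47·4·30=16880; k=3: 13348+0+47·31·30=57058 → min 16880 | W₂..W₅: k=2: 0+8760+40·4·42=15480; k=3: 4960+39060+40·31·42=96100; k=4: 8520+0+40·30·42=58920 → min 15480 | W₃..W₆: k=3: 0+89790+4·31·41=94874; k=4: 3720+51660+4·30·41=60300; k=5: 8760+0+4·42·41=15648 → min 15648.
Length 5: W₁..W₅: k=1: 0+15480+47·40·42=94440; k=2: 7520+8760+47·4·42=24176; k=3: 13348+39060+47·31·42=113602; k=4: 16880+0+47·30·42=76100 → min 24176 | W₂..W₆: k=2: 0+15648+40·4·41=22208; k=3: 4960+89790+40·31·41=145590; k=4: 8520+51660+40·30·41=109380; k=5: 15480+0+40·42·41=84360 → min 22208.
Length 6: W₁..W₆: k=1: 0+22208+47·40·41=99288; k=2: 7520+15648+47·4·41=30876; k=3: 13348+89790+47·31·41=162875; k=4: 16880+51660+47·30·41=126350; k=5: 24176+0+47·42·41=105110 → min 30876.
Optimal order: ((W₁ W₂) (((W₃ W₄) W₅) W₆)) with cost 30876.

30876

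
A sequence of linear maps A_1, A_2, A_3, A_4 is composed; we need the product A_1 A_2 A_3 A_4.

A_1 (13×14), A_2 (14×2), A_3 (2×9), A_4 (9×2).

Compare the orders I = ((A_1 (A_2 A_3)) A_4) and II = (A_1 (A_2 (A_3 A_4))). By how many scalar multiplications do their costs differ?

Order I = ((A_1 (A_2 A_3)) A_4): (A_2 A_3): 14×2 by 2×9 → 14×9, cost 14·2·9 = 252; (A_1 (A_2 A_3)): 13×14 by 14×9 → 13×9, cost 13·14·9 = 1638; cumulative 1890; ((A_1 (A_2 A_3)) A_4): 13×9 by 9×2 → 13×2, cost 13·9·2 = 234; cumulative 2124. Total 2124.
Order II = (A_1 (A_2 (A_3 A_4))): (A_3 A_4): 2×9 by 9×2 → 2×2, cost 2·9·2 = 36; (A_2 (A_3 A_4)): 14×2 by 2×2 → 14×2, cost 14·2·2 = 56; cumulative 92; (A_1 (A_2 (A_3 A_4))): 13×14 by 14×2 → 13×2, cost 13·14·2 = 364; cumulative 456. Total 456.
Difference: |2124 − 456| = 1668.

1668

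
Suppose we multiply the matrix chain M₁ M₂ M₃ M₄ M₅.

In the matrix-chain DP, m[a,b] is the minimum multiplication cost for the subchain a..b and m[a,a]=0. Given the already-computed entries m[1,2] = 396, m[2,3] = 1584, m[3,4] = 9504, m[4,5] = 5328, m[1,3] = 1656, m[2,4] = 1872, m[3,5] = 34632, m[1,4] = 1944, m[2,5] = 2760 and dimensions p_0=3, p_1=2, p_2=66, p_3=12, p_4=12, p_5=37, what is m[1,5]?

2982

m[1,5] = min over k∈[1,4] of m[1,k]+m[k+1,5]+p_{0}·p_k·p_{5}.
k=1: 0 + 2760 + 3·2·37 = 2982; k=2: 396 + 34632 + 3·66·37 = 42354; k=3: 1656 + 5328 + 3·12·37 = 8316; k=4: 1944 + 0 + 3·12·37 = 3276.
Minimum: 2982 at k=1.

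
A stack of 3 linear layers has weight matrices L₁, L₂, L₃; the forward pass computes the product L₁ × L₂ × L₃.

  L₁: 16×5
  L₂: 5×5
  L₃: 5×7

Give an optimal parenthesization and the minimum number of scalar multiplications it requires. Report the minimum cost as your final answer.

735

(L₁ × (L₂ × L₃)): cost 735.
((L₁ × L₂) × L₃): cost 960.
Optimal: (L₁ × (L₂ × L₃)) with cost 735.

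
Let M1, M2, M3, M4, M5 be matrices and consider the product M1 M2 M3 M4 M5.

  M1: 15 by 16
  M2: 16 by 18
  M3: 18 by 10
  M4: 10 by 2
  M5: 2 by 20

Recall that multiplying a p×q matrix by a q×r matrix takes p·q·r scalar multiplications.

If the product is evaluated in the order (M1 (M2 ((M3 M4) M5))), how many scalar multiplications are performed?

(M3 M4): 18×10 by 10×2 → 18×2, cost 18·10·2 = 360
((M3 M4) M5): 18×2 by 2×20 → 18×20, cost 18·2·20 = 720; cumulative 1080
(M2 ((M3 M4) M5)): 16×18 by 18×20 → 16×20, cost 16·18·20 = 5760; cumulative 6840
(M1 (M2 ((M3 M4) M5))): 15×16 by 16×20 → 15×20, cost 15·16·20 = 4800; cumulative 11640
Total: 11640 scalar multiplications.

11640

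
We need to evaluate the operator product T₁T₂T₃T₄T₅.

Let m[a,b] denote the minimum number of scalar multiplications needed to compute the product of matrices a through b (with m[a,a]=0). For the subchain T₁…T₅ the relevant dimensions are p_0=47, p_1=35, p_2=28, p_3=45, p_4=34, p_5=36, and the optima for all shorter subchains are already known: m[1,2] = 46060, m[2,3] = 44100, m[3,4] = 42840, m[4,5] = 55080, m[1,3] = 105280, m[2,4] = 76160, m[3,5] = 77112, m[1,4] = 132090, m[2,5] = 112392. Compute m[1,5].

m[1,5] = min over k∈[1,4] of m[1,k]+m[k+1,5]+p_{0}·p_k·p_{5}.
k=1: 0 + 112392 + 47·35·36 = 171612; k=2: 46060 + 77112 + 47·28·36 = 170548; k=3: 105280 + 55080 + 47·45·36 = 236500; k=4: 132090 + 0 + 47·34·36 = 189618.
Minimum: 170548 at k=2.

170548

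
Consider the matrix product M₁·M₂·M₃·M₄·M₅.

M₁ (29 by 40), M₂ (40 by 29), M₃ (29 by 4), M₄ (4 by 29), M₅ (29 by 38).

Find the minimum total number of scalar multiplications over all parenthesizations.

18096

Adjacent pairs: M₁M₂ = 29·40·29 = 33640; M₂M₃ = 40·29·4 = 4640; M₃M₄ = 29·4·29 = 3364; M₄M₅ = 4·29·38 = 4408.
Length 3: M₁..M₃: k=1: 0+4640+29·40·4=9280; k=2: 33640+0+29·29·4=37004 → min 9280 | M₂..M₄: k=2: 0+3364+40·29·29=37004; k=3: 4640+0+40·4·29=9280 → min 9280 | M₃..M₅: k=3: 0+4408+29·4·38=8816; k=4: 3364+0+29·29·38=35322 → min 8816.
Length 4: M₁..M₄: k=1: 0+9280+29·40·29=42920; k=2: 33640+3364+29·29·29=61393; k=3: 9280+0+29·4·29=12644 → min 12644 | M₂..M₅: k=2: 0+8816+40·29·38=52896; k=3: 4640+4408+40·4·38=15128; k=4: 9280+0+40·29·38=53360 → min 15128.
Length 5: M₁..M₅: k=1: 0+15128+29·40·38=59208; k=2: 33640+8816+29·29·38=74414; k=3: 9280+4408+29·4·38=18096; k=4: 12644+0+29·29·38=44602 → min 18096.
Optimal order: ((M₁·(M₂·M₃))·(M₄·M₅)) with cost 18096.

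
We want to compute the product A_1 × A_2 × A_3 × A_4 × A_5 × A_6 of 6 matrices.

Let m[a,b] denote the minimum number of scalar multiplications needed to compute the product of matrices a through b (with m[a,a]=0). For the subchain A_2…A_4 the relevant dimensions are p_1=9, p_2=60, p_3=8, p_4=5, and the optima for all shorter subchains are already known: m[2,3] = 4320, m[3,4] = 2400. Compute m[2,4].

4680

m[2,4] = min over k∈[2,3] of m[2,k]+m[k+1,4]+p_{1}·p_k·p_{4}.
k=2: 0 + 2400 + 9·60·5 = 5100; k=3: 4320 + 0 + 9·8·5 = 4680.
Minimum: 4680 at k=3.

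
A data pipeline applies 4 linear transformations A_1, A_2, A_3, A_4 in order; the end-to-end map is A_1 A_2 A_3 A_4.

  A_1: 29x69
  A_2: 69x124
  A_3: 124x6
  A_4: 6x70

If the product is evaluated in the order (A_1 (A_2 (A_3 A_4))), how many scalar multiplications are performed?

(A_3 A_4): 124×6 by 6×70 → 124×70, cost 124·6·70 = 52080
(A_2 (A_3 A_4)): 69×124 by 124×70 → 69×70, cost 69·124·70 = 598920; cumulative 651000
(A_1 (A_2 (A_3 A_4))): 29×69 by 69×70 → 29×70, cost 29·69·70 = 140070; cumulative 791070
Total: 791070 scalar multiplications.

791070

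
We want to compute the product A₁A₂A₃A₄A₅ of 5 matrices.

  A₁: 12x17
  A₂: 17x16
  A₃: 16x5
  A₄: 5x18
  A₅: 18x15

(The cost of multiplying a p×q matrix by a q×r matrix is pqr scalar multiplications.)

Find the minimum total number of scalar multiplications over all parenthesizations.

4630

Adjacent pairs: A₁A₂ = 12·17·16 = 3264; A₂A₃ = 17·16·5 = 1360; A₃A₄ = 16·5·18 = 1440; A₄A₅ = 5·18·15 = 1350.
Length 3: A₁..A₃: k=1: 0+1360+12·17·5=2380; k=2: 3264+0+12·16·5=4224 → min 2380 | A₂..A₄: k=2: 0+1440+17·16·18=6336; k=3: 1360+0+17·5·18=2890 → min 2890 | A₃..A₅: k=3: 0+1350+16·5·15=2550; k=4: 1440+0+16·18·15=5760 → min 2550.
Length 4: A₁..A₄: k=1: 0+2890+12·17·18=6562; k=2: 3264+1440+12·16·18=8160; k=3: 2380+0+12·5·18=3460 → min 3460 | A₂..A₅: k=2: 0+2550+17·16·15=6630; k=3: 1360+1350+17·5·15=3985; k=4: 2890+0+17·18·15=7480 → min 3985.
Length 5: A₁..A₅: k=1: 0+3985+12·17·15=7045; k=2: 3264+2550+12·16·15=8694; k=3: 2380+1350+12·5·15=4630; k=4: 3460+0+12·18·15=6700 → min 4630.
Optimal order: ((A₁(A₂A₃))(A₄A₅)) with cost 4630.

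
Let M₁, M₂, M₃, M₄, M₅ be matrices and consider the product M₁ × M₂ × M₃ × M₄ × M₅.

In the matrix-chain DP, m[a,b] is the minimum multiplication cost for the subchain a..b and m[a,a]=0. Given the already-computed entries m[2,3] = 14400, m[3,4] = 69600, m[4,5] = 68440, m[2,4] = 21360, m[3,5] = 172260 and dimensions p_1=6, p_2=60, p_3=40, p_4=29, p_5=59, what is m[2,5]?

m[2,5] = min over k∈[2,4] of m[2,k]+m[k+1,5]+p_{1}·p_k·p_{5}.
k=2: 0 + 172260 + 6·60·59 = 193500; k=3: 14400 + 68440 + 6·40·59 = 97000; k=4: 21360 + 0 + 6·29·59 = 31626.
Minimum: 31626 at k=4.

31626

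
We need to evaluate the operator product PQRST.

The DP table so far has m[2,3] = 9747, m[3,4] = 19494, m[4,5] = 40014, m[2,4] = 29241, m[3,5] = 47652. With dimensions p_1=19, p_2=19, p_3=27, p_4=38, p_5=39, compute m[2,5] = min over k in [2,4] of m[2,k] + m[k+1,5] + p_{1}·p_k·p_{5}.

57399

m[2,5] = min over k∈[2,4] of m[2,k]+m[k+1,5]+p_{1}·p_k·p_{5}.
k=2: 0 + 47652 + 19·19·39 = 61731; k=3: 9747 + 40014 + 19·27·39 = 69768; k=4: 29241 + 0 + 19·38·39 = 57399.
Minimum: 57399 at k=4.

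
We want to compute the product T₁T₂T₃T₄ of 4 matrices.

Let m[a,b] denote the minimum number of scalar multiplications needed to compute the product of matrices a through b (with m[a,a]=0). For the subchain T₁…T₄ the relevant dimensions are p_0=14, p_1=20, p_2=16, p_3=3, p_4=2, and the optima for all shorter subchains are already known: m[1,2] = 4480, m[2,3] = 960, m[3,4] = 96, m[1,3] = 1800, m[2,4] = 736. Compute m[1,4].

1296

m[1,4] = min over k∈[1,3] of m[1,k]+m[k+1,4]+p_{0}·p_k·p_{4}.
k=1: 0 + 736 + 14·20·2 = 1296; k=2: 4480 + 96 + 14·16·2 = 5024; k=3: 1800 + 0 + 14·3·2 = 1884.
Minimum: 1296 at k=1.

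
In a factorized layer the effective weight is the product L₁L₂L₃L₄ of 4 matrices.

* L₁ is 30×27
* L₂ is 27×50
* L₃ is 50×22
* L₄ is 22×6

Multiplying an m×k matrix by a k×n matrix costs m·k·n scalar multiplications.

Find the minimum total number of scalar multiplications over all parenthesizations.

19560

Adjacent pairs: L₁L₂ = 30·27·50 = 40500; L₂L₃ = 27·50·22 = 29700; L₃L₄ = 50·22·6 = 6600.
Length 3: L₁..L₃: k=1: 0+29700+30·27·22=47520; k=2: 40500+0+30·50·22=73500 → min 47520 | L₂..L₄: k=2: 0+6600+27·50·6=14700; k=3: 29700+0+27·22·6=33264 → min 14700.
Length 4: L₁..L₄: k=1: 0+14700+30·27·6=19560; k=2: 40500+6600+30·50·6=56100; k=3: 47520+0+30·22·6=51480 → min 19560.
Optimal order: (L₁(L₂(L₃L₄))) with cost 19560.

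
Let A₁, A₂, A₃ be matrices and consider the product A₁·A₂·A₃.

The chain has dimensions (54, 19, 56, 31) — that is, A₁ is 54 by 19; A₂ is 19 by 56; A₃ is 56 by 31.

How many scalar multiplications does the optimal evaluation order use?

64790

Order (A₁·(A₂·A₃)): (A₂·A₃): 19×56 by 56×31 → 19×31, cost 19·56·31 = 32984; (A₁·(A₂·A₃)): 54×19 by 19×31 → 54×31, cost 54·19·31 = 31806; cumulative 64790. Total 64790.
Order ((A₁·A₂)·A₃): (A₁·A₂): 54×19 by 19×56 → 54×56, cost 54·19·56 = 57456; ((A₁·A₂)·A₃): 54×56 by 56×31 → 54×31, cost 54·56·31 = 93744; cumulative 151200. Total 151200.
Minimum: 64790.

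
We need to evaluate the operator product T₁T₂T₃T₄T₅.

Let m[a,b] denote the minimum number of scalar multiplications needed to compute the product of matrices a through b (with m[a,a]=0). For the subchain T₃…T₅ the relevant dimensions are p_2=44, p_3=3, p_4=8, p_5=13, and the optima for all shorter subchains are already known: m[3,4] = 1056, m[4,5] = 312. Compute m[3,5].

m[3,5] = min over k∈[3,4] of m[3,k]+m[k+1,5]+p_{2}·p_k·p_{5}.
k=3: 0 + 312 + 44·3·13 = 2028; k=4: 1056 + 0 + 44·8·13 = 5632.
Minimum: 2028 at k=3.

2028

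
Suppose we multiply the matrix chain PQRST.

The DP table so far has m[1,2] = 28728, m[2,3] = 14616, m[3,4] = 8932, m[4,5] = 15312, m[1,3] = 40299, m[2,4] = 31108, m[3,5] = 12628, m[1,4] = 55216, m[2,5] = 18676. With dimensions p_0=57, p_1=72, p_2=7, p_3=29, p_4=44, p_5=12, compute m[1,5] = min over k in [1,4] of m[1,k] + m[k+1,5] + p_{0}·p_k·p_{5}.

46144

m[1,5] = min over k∈[1,4] of m[1,k]+m[k+1,5]+p_{0}·p_k·p_{5}.
k=1: 0 + 18676 + 57·72·12 = 67924; k=2: 28728 + 12628 + 57·7·12 = 46144; k=3: 40299 + 15312 + 57·29·12 = 75447; k=4: 55216 + 0 + 57·44·12 = 85312.
Minimum: 46144 at k=2.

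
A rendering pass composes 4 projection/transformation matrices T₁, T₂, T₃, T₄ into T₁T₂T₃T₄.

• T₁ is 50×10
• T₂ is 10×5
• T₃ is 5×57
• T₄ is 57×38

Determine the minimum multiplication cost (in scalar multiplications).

Adjacent pairs: T₁T₂ = 50·10·5 = 2500; T₂T₃ = 10·5·57 = 2850; T₃T₄ = 5·57·38 = 10830.
Length 3: T₁..T₃: k=1: 0+2850+50·10·57=31350; k=2: 2500+0+50·5·57=16750 → min 16750 | T₂..T₄: k=2: 0+10830+10·5·38=12730; k=3: 2850+0+10·57·38=24510 → min 12730.
Length 4: T₁..T₄: k=1: 0+12730+50·10·38=31730; k=2: 2500+10830+50·5·38=22830; k=3: 16750+0+50·57·38=125050 → min 22830.
Optimal order: ((T₁T₂)(T₃T₄)) with cost 22830.

22830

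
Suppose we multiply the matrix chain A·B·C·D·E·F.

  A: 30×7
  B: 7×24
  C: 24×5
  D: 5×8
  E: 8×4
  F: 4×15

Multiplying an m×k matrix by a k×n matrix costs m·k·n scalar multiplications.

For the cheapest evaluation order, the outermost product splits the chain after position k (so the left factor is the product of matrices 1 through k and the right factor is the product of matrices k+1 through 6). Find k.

5

Adjacent pairs: AB = 30·7·24 = 5040; BC = 7·24·5 = 840; CD = 24·5·8 = 960; DE = 5·8·4 = 160; EF = 8·4·15 = 480.
Length 3: A..C: k=1: 0+840+30·7·5=1890; k=2: 5040+0+30·24·5=8640 → min 1890 | B..D: k=2: 0+960+7·24·8=2304; k=3: 840+0+7·5·8=1120 → min 1120 | C..E: k=3: 0+160+24·5·4=640; k=4: 960+0+24·8·4=1728 → min 640 | D..F: k=4: 0+480+5·8·15=1080; k=5: 160+0+5·4·15=460 → min 460.
Length 4: A..D: k=1: 0+1120+30·7·8=2800; k=2: 5040+960+30·24·8=11760; k=3: 1890+0+30·5·8=3090 → min 2800 | B..E: k=2: 0+640+7·24·4=1312; k=3: 840+160+7·5·4=1140; k=4: 1120+0+7·8·4=1344 → min 1140 | C..F: k=3: 0+460+24·5·15=2260; k=4: 960+480+24·8·15=4320; k=5: 640+0+24·4·15=2080 → min 2080.
Length 5: A..E: k=1: 0+1140+30·7·4=1980; k=2: 5040+640+30·24·4=8560; k=3: 1890+160+30·5·4=2650; k=4: 2800+0+30·8·4=3760 → min 1980 | B..F: k=2: 0+2080+7·24·15=4600; k=3: 840+460+7·5·15=1825; k=4: 1120+480+7·8·15=2440; k=5: 1140+0+7·4·15=1560 → min 1560.
Top-level splits: k=1: (A..A)·(B..F) → 0+1560+30·7·15 = 4710; k=2: (A..B)·(C..F) → 5040+2080+30·24·15 = 17920; k=3: (A..C)·(D..F) → 1890+460+30·5·15 = 4600; k=4: (A..D)·(E..F) → 2800+480+30·8·15 = 6880; k=5: (A..E)·(F..F) → 1980+0+30·4·15 = 3780.
Best split is after E, i.e. k = 5.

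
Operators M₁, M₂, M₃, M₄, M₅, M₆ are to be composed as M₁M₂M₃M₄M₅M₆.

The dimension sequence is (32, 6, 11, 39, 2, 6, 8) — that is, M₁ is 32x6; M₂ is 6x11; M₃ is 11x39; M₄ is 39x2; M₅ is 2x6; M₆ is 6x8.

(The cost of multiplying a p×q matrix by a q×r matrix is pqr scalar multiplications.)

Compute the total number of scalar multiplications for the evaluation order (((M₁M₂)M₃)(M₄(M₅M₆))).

26544

(M₁M₂): 32×6 by 6×11 → 32×11, cost 32·6·11 = 2112
((M₁M₂)M₃): 32×11 by 11×39 → 32×39, cost 32·11·39 = 13728; cumulative 15840
(M₅M₆): 2×6 by 6×8 → 2×8, cost 2·6·8 = 96
(M₄(M₅M₆)): 39×2 by 2×8 → 39×8, cost 39·2·8 = 624; cumulative 720
(((M₁M₂)M₃)(M₄(M₅M₆))): 32×39 by 39×8 → 32×8, cost 32·39·8 = 9984; cumulative 26544
Total: 26544 scalar multiplications.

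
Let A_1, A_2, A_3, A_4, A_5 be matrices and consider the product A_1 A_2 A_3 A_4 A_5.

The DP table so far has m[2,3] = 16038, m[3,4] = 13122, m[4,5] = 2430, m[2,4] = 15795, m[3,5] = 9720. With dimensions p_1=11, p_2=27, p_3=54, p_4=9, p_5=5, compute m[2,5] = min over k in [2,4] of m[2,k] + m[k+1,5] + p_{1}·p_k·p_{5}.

m[2,5] = min over k∈[2,4] of m[2,k]+m[k+1,5]+p_{1}·p_k·p_{5}.
k=2: 0 + 9720 + 11·27·5 = 11205; k=3: 16038 + 2430 + 11·54·5 = 21438; k=4: 15795 + 0 + 11·9·5 = 16290.
Minimum: 11205 at k=2.

11205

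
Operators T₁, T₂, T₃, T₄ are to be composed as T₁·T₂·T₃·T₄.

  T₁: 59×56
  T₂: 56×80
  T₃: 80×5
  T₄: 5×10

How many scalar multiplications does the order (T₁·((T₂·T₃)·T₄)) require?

(T₂·T₃): 56×80 by 80×5 → 56×5, cost 56·80·5 = 22400
((T₂·T₃)·T₄): 56×5 by 5×10 → 56×10, cost 56·5·10 = 2800; cumulative 25200
(T₁·((T₂·T₃)·T₄)): 59×56 by 56×10 → 59×10, cost 59·56·10 = 33040; cumulative 58240
Total: 58240 scalar multiplications.

58240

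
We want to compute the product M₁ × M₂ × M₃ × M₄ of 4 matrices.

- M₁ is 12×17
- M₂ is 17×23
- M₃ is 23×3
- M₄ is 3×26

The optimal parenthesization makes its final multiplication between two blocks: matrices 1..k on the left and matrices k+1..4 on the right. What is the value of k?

3

Adjacent pairs: M₁M₂ = 12·17·23 = 4692; M₂M₃ = 17·23·3 = 1173; M₃M₄ = 23·3·26 = 1794.
Length 3: M₁..M₃: k=1: 0+1173+12·17·3=1785; k=2: 4692+0+12·23·3=5520 → min 1785 | M₂..M₄: k=2: 0+1794+17·23·26=11960; k=3: 1173+0+17·3·26=2499 → min 2499.
Top-level splits: k=1: (M₁..M₁)·(M₂..M₄) → 0+2499+12·17·26 = 7803; k=2: (M₁..M₂)·(M₃..M₄) → 4692+1794+12·23·26 = 13662; k=3: (M₁..M₃)·(M₄..M₄) → 1785+0+12·3·26 = 2721.
Best split is after M₃, i.e. k = 3.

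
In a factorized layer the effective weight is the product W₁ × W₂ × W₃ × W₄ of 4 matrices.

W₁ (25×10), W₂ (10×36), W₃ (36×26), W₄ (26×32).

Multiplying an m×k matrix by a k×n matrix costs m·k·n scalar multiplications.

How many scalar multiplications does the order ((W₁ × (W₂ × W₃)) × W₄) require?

(W₂ × W₃): 10×36 by 36×26 → 10×26, cost 10·36·26 = 9360
(W₁ × (W₂ × W₃)): 25×10 by 10×26 → 25×26, cost 25·10·26 = 6500; cumulative 15860
((W₁ × (W₂ × W₃)) × W₄): 25×26 by 26×32 → 25×32, cost 25·26·32 = 20800; cumulative 36660
Total: 36660 scalar multiplications.

36660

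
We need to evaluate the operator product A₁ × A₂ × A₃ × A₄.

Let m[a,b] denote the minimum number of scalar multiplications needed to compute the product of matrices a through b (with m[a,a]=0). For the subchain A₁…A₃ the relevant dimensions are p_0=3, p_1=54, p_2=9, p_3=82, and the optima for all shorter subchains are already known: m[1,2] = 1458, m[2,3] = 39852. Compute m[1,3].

m[1,3] = min over k∈[1,2] of m[1,k]+m[k+1,3]+p_{0}·p_k·p_{3}.
k=1: 0 + 39852 + 3·54·82 = 53136; k=2: 1458 + 0 + 3·9·82 = 3672.
Minimum: 3672 at k=2.

3672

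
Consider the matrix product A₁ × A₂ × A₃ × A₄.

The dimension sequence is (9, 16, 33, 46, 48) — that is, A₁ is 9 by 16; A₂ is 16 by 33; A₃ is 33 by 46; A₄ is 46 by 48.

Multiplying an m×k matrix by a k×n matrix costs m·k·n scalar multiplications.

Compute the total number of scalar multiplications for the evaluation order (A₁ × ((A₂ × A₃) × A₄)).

66528

(A₂ × A₃): 16×33 by 33×46 → 16×46, cost 16·33·46 = 24288
((A₂ × A₃) × A₄): 16×46 by 46×48 → 16×48, cost 16·46·48 = 35328; cumulative 59616
(A₁ × ((A₂ × A₃) × A₄)): 9×16 by 16×48 → 9×48, cost 9·16·48 = 6912; cumulative 66528
Total: 66528 scalar multiplications.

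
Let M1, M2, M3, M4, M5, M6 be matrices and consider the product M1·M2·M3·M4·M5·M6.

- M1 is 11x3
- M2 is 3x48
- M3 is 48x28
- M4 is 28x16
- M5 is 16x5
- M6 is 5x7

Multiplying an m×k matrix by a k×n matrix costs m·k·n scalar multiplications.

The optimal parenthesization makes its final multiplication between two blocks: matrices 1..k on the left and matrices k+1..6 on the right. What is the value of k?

Adjacent pairs: M1M2 = 11·3·48 = 1584; M2M3 = 3·48·28 = 4032; M3M4 = 48·28·16 = 21504; M4M5 = 28·16·5 = 2240; M5M6 = 16·5·7 = 560.
Length 3: M1..M3: k=1: 0+4032+11·3·28=4956; k=2: 1584+0+11·48·28=16368 → min 4956 | M2..M4: k=2: 0+21504+3·48·16=23808; k=3: 4032+0+3·28·16=5376 → min 5376 | M3..M5: k=3: 0+2240+48·28·5=8960; k=4: 21504+0+48·16·5=25344 → min 8960 | M4..M6: k=4: 0+560+28·16·7=3696; k=5: 2240+0+28·5·7=3220 → min 3220.
Length 4: M1..M4: k=1: 0+5376+11·3·16=5904; k=2: 1584+21504+11·48·16=31536; k=3: 4956+0+11·28·16=9884 → min 5904 | M2..M5: k=2: 0+8960+3·48·5=9680; k=3: 4032+2240+3·28·5=6692; k=4: 5376+0+3·16·5=5616 → min 5616 | M3..M6: k=3: 0+3220+48·28·7=12628; k=4: 21504+560+48·16·7=27440; k=5: 8960+0+48·5·7=10640 → min 10640.
Length 5: M1..M5: k=1: 0+5616+11·3·5=5781; k=2: 1584+8960+11·48·5=13184; k=3: 4956+2240+11·28·5=8736; k=4: 5904+0+11·16·5=6784 → min 5781 | M2..M6: k=2: 0+10640+3·48·7=11648; k=3: 4032+3220+3·28·7=7840; k=4: 5376+560+3·16·7=6272; k=5: 5616+0+3·5·7=5721 → min 5721.
Top-level splits: k=1: (M1..M1)·(M2..M6) → 0+5721+11·3·7 = 5952; k=2: (M1..M2)·(M3..M6) → 1584+10640+11·48·7 = 15920; k=3: (M1..M3)·(M4..M6) → 4956+3220+11·28·7 = 10332; k=4: (M1..M4)·(M5..M6) → 5904+560+11·16·7 = 7696; k=5: (M1..M5)·(M6..M6) → 5781+0+11·5·7 = 6166.
Best split is after M1, i.e. k = 1.

1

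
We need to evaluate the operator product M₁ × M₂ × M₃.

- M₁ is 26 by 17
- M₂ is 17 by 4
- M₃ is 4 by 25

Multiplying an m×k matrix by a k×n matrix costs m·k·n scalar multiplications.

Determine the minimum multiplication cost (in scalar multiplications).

Order (M₁ × (M₂ × M₃)): (M₂ × M₃): 17×4 by 4×25 → 17×25, cost 17·4·25 = 1700; (M₁ × (M₂ × M₃)): 26×17 by 17×25 → 26×25, cost 26·17·25 = 11050; cumulative 12750. Total 12750.
Order ((M₁ × M₂) × M₃): (M₁ × M₂): 26×17 by 17×4 → 26×4, cost 26·17·4 = 1768; ((M₁ × M₂) × M₃): 26×4 by 4×25 → 26×25, cost 26·4·25 = 2600; cumulative 4368. Total 4368.
Minimum: 4368.

4368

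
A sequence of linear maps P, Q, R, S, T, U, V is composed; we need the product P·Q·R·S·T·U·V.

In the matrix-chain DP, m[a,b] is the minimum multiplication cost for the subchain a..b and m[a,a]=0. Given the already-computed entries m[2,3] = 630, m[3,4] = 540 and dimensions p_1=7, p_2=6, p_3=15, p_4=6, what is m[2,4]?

792

m[2,4] = min over k∈[2,3] of m[2,k]+m[k+1,4]+p_{1}·p_k·p_{4}.
k=2: 0 + 540 + 7·6·6 = 792; k=3: 630 + 0 + 7·15·6 = 1260.
Minimum: 792 at k=2.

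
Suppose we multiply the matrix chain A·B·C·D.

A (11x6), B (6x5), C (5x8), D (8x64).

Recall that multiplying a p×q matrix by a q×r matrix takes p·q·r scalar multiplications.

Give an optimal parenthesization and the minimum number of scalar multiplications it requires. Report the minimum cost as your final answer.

6400

Adjacent pairs: AB = 11·6·5 = 330; BC = 6·5·8 = 240; CD = 5·8·64 = 2560.
Length 3: A..C: k=1: 0+240+11·6·8=768; k=2: 330+0+11·5·8=770 → min 768 | B..D: k=2: 0+2560+6·5·64=4480; k=3: 240+0+6·8·64=3312 → min 3312.
Length 4: A..D: k=1: 0+3312+11·6·64=7536; k=2: 330+2560+11·5·64=6410; k=3: 768+0+11·8·64=6400 → min 6400.
Optimal parenthesization: ((A·(B·C))·D) with cost 6400.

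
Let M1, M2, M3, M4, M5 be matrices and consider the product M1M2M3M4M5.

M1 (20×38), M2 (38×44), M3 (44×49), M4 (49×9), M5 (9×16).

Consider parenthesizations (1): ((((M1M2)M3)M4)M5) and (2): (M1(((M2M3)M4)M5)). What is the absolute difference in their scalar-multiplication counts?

Order (1) = ((((M1M2)M3)M4)M5): (M1M2): 20×38 by 38×44 → 20×44, cost 20·38·44 = 33440; ((M1M2)M3): 20×44 by 44×49 → 20×49, cost 20·44·49 = 43120; cumulative 76560; (((M1M2)M3)M4): 20×49 by 49×9 → 20×9, cost 20·49·9 = 8820; cumulative 85380; ((((M1M2)M3)M4)M5): 20×9 by 9×16 → 20×16, cost 20·9·16 = 2880; cumulative 88260. Total 88260.
Order (2) = (M1(((M2M3)M4)M5)): (M2M3): 38×44 by 44×49 → 38×49, cost 38·44·49 = 81928; ((M2M3)M4): 38×49 by 49×9 → 38×9, cost 38·49·9 = 16758; cumulative 98686; (((M2M3)M4)M5): 38×9 by 9×16 → 38×16, cost 38·9·16 = 5472; cumulative 104158; (M1(((M2M3)M4)M5)): 20×38 by 38×16 → 20×16, cost 20·38·16 = 12160; cumulative 116318. Total 116318.
Difference: |88260 − 116318| = 28058.

28058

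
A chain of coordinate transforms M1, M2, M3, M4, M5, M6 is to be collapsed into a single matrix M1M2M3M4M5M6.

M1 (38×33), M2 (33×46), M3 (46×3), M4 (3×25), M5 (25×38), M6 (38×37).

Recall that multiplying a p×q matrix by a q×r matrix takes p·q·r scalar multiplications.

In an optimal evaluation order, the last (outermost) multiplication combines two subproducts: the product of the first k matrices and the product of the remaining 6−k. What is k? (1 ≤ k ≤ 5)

3

Adjacent pairs: M1M2 = 38·33·46 = 57684; M2M3 = 33·46·3 = 4554; M3M4 = 46·3·25 = 3450; M4M5 = 3·25·38 = 2850; M5M6 = 25·38·37 = 35150.
Length 3: M1..M3: k=1: 0+4554+38·33·3=8316; k=2: 57684+0+38·46·3=62928 → min 8316 | M2..M4: k=2: 0+3450+33·46·25=41400; k=3: 4554+0+33·3·25=7029 → min 7029 | M3..M5: k=3: 0+2850+46·3·38=8094; k=4: 3450+0+46·25·38=47150 → min 8094 | M4..M6: k=4: 0+35150+3·25·37=37925; k=5: 2850+0+3·38·37=7068 → min 7068.
Length 4: M1..M4: k=1: 0+7029+38·33·25=38379; k=2: 57684+3450+38·46·25=104834; k=3: 8316+0+38·3·25=11166 → min 11166 | M2..M5: k=2: 0+8094+33·46·38=65778; k=3: 4554+2850+33·3·38=11166; k=4: 7029+0+33·25·38=38379 → min 11166 | M3..M6: k=3: 0+7068+46·3·37=12174; k=4: 3450+35150+46·25·37=81150; k=5: 8094+0+46·38·37=72770 → min 12174.
Length 5: M1..M5: k=1: 0+11166+38·33·38=58818; k=2: 57684+8094+38·46·38=132202; k=3: 8316+2850+38·3·38=15498; k=4: 11166+0+38·25·38=47266 → min 15498 | M2..M6: k=2: 0+12174+33·46·37=68340; k=3: 4554+7068+33·3·37=15285; k=4: 7029+35150+33·25·37=72704; k=5: 11166+0+33·38·37=57564 → min 15285.
Top-level splits: k=1: (M1..M1)·(M2..M6) → 0+15285+38·33·37 = 61683; k=2: (M1..M2)·(M3..M6) → 57684+12174+38·46·37 = 134534; k=3: (M1..M3)·(M4..M6) → 8316+7068+38·3·37 = 19602; k=4: (M1..M4)·(M5..M6) → 11166+35150+38·25·37 = 81466; k=5: (M1..M5)·(M6..M6) → 15498+0+38·38·37 = 68926.
Best split is after M3, i.e. k = 3.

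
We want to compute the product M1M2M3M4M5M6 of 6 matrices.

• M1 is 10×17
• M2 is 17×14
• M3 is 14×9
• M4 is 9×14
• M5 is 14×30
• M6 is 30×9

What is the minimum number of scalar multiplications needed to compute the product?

9364

Adjacent pairs: M1M2 = 10·17·14 = 2380; M2M3 = 17·14·9 = 2142; M3M4 = 14·9·14 = 1764; M4M5 = 9·14·30 = 3780; M5M6 = 14·30·9 = 3780.
Length 3: M1..M3: k=1: 0+2142+10·17·9=3672; k=2: 2380+0+10·14·9=3640 → min 3640 | M2..M4: k=2: 0+1764+17·14·14=5096; k=3: 2142+0+17·9·14=4284 → min 4284 | M3..M5: k=3: 0+3780+14·9·30=7560; k=4: 1764+0+14·14·30=7644 → min 7560 | M4..M6: k=4: 0+3780+9·14·9=4914; k=5: 3780+0+9·30·9=6210 → min 4914.
Length 4: M1..M4: k=1: 0+4284+10·17·14=6664; k=2: 2380+1764+10·14·14=6104; k=3: 3640+0+10·9·14=4900 → min 4900 | M2..M5: k=2: 0+7560+17·14·30=14700; k=3: 2142+3780+17·9·30=10512; k=4: 4284+0+17·14·30=11424 → min 10512 | M3..M6: k=3: 0+4914+14·9·9=6048; k=4: 1764+3780+14·14·9=7308; k=5: 7560+0+14·30·9=11340 → min 6048.
Length 5: M1..M5: k=1: 0+10512+10·17·30=15612; k=2: 2380+7560+10·14·30=14140; k=3: 3640+3780+10·9·30=10120; k=4: 4900+0+10·14·30=9100 → min 9100 | M2..M6: k=2: 0+6048+17·14·9=8190; k=3: 2142+4914+17·9·9=8433; k=4: 4284+3780+17·14·9=10206; k=5: 10512+0+17·30·9=15102 → min 8190.
Length 6: M1..M6: k=1: 0+8190+10·17·9=9720; k=2: 2380+6048+10·14·9=9688; k=3: 3640+4914+10·9·9=9364; k=4: 4900+3780+10·14·9=9940; k=5: 9100+0+10·30·9=11800 → min 9364.
Optimal order: (((M1M2)M3)(M4(M5M6))) with cost 9364.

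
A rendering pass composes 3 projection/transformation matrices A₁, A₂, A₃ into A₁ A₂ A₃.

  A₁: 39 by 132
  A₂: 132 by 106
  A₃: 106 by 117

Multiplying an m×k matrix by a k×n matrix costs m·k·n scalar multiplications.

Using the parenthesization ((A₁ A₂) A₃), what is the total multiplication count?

1029366

(A₁ A₂): 39×132 by 132×106 → 39×106, cost 39·132·106 = 545688
((A₁ A₂) A₃): 39×106 by 106×117 → 39×117, cost 39·106·117 = 483678; cumulative 1029366
Total: 1029366 scalar multiplications.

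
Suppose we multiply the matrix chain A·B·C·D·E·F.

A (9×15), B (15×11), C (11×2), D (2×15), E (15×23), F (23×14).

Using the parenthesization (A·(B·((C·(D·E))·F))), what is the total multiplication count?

8938

(D·E): 2×15 by 15×23 → 2×23, cost 2·15·23 = 690
(C·(D·E)): 11×2 by 2×23 → 11×23, cost 11·2·23 = 506; cumulative 1196
((C·(D·E))·F): 11×23 by 23×14 → 11×14, cost 11·23·14 = 3542; cumulative 4738
(B·((C·(D·E))·F)): 15×11 by 11×14 → 15×14, cost 15·11·14 = 2310; cumulative 7048
(A·(B·((C·(D·E))·F))): 9×15 by 15×14 → 9×14, cost 9·15·14 = 1890; cumulative 8938
Total: 8938 scalar multiplications.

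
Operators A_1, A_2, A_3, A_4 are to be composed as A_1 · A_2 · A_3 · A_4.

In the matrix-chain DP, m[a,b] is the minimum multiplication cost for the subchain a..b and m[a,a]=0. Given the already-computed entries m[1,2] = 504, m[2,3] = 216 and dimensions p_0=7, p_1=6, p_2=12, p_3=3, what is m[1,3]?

342

m[1,3] = min over k∈[1,2] of m[1,k]+m[k+1,3]+p_{0}·p_k·p_{3}.
k=1: 0 + 216 + 7·6·3 = 342; k=2: 504 + 0 + 7·12·3 = 756.
Minimum: 342 at k=1.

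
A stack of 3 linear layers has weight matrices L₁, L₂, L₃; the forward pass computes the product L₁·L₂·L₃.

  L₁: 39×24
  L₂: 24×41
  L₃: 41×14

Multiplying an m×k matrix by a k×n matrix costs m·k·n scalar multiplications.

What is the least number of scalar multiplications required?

26880

Order (L₁·(L₂·L₃)): (L₂·L₃): 24×41 by 41×14 → 24×14, cost 24·41·14 = 13776; (L₁·(L₂·L₃)): 39×24 by 24×14 → 39×14, cost 39·24·14 = 13104; cumulative 26880. Total 26880.
Order ((L₁·L₂)·L₃): (L₁·L₂): 39×24 by 24×41 → 39×41, cost 39·24·41 = 38376; ((L₁·L₂)·L₃): 39×41 by 41×14 → 39×14, cost 39·41·14 = 22386; cumulative 60762. Total 60762.
Minimum: 26880.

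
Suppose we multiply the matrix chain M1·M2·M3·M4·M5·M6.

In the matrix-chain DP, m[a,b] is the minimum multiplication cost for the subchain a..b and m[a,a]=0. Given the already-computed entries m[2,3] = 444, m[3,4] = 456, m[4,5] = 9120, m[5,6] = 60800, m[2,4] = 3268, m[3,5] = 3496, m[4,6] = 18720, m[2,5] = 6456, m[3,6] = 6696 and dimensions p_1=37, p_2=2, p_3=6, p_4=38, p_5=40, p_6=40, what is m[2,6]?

m[2,6] = min over k∈[2,5] of m[2,k]+m[k+1,6]+p_{1}·p_k·p_{6}.
k=2: 0 + 6696 + 37·2·40 = 9656; k=3: 444 + 18720 + 37·6·40 = 28044; k=4: 3268 + 60800 + 37·38·40 = 120308; k=5: 6456 + 0 + 37·40·40 = 65656.
Minimum: 9656 at k=2.

9656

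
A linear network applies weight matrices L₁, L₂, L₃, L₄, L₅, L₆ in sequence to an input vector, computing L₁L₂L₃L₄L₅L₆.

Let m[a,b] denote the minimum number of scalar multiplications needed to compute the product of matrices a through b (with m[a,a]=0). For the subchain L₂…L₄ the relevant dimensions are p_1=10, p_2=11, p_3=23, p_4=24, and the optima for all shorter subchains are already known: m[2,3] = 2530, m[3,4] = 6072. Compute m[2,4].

m[2,4] = min over k∈[2,3] of m[2,k]+m[k+1,4]+p_{1}·p_k·p_{4}.
k=2: 0 + 6072 + 10·11·24 = 8712; k=3: 2530 + 0 + 10·23·24 = 8050.
Minimum: 8050 at k=3.

8050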